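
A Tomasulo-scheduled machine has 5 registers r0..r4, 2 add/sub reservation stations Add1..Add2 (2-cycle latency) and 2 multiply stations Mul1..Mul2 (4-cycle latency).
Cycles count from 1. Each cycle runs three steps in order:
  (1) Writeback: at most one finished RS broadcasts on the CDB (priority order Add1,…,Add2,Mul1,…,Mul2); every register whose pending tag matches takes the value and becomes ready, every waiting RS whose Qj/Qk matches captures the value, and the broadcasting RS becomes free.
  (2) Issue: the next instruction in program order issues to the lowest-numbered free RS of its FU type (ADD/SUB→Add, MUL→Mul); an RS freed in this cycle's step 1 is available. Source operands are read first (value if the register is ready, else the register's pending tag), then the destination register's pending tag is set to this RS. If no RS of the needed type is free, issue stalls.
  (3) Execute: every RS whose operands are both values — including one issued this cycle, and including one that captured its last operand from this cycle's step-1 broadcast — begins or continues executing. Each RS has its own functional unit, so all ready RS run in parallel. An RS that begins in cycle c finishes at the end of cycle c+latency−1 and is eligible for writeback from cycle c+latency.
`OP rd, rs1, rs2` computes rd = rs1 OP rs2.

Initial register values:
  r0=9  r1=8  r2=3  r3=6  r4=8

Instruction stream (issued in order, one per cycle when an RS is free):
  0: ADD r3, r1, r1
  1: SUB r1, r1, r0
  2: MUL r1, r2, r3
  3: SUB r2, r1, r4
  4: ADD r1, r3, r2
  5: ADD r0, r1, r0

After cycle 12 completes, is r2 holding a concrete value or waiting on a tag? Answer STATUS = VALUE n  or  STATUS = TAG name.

cycle 1: issue ADD r3<-Add1 // r0:9,r1:8,r2:3,r3:Add1,r4:8
cycle 2: issue SUB r1<-Add2 // r0:9,r1:Add2,r2:3,r3:Add1,r4:8
cycle 3: CDB Add1=16; issue MUL r1<-Mul1 // r0:9,r1:Mul1,r2:3,r3:16,r4:8
cycle 4: CDB Add2=-1; issue SUB r2<-Add1 // r0:9,r1:Mul1,r2:Add1,r3:16,r4:8
cycle 5: issue ADD r1<-Add2 // r0:9,r1:Add2,r2:Add1,r3:16,r4:8
cycle 6: stall // r0:9,r1:Add2,r2:Add1,r3:16,r4:8
cycle 7: CDB Mul1=48; stall // r0:9,r1:Add2,r2:Add1,r3:16,r4:8
cycle 8: stall // r0:9,r1:Add2,r2:Add1,r3:16,r4:8
cycle 9: CDB Add1=40; issue ADD r0<-Add1 // r0:Add1,r1:Add2,r2:40,r3:16,r4:8
cycle 10: - // r0:Add1,r1:Add2,r2:40,r3:16,r4:8
cycle 11: CDB Add2=56 // r0:Add1,r1:56,r2:40,r3:16,r4:8
cycle 12: - // r0:Add1,r1:56,r2:40,r3:16,r4:8

STATUS = VALUE 40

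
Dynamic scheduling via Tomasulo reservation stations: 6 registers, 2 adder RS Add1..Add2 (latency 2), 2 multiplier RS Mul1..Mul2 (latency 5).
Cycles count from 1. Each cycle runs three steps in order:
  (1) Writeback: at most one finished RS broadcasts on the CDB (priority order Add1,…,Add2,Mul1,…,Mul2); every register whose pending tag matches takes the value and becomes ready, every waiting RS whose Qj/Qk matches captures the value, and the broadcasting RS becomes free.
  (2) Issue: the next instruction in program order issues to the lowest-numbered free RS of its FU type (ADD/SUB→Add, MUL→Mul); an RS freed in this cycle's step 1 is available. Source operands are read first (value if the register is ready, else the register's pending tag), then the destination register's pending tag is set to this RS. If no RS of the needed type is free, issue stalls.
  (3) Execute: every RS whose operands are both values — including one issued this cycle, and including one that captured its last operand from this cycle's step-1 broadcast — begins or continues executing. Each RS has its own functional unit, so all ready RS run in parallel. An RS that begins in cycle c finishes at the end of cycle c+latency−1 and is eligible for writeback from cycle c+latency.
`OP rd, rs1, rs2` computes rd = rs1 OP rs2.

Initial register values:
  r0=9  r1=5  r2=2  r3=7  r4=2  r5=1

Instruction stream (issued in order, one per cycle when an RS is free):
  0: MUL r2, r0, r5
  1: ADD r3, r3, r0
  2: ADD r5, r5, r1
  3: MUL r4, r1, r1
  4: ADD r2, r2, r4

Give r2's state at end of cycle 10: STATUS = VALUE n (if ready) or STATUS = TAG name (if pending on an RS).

STATUS = TAG Add1

c1: issue MUL r2<-Mul1 | r0:9,r1:5,r2:Mul1,r3:7,r4:2,r5:1
c2: issue ADD r3<-Add1 | r0:9,r1:5,r2:Mul1,r3:Add1,r4:2,r5:1
c3: issue ADD r5<-Add2 | r0:9,r1:5,r2:Mul1,r3:Add1,r4:2,r5:Add2
c4: CDB Add1=16; issue MUL r4<-Mul2 | r0:9,r1:5,r2:Mul1,r3:16,r4:Mul2,r5:Add2
c5: CDB Add2=6; issue ADD r2<-Add1 | r0:9,r1:5,r2:Add1,r3:16,r4:Mul2,r5:6
c6: CDB Mul1=9 | r0:9,r1:5,r2:Add1,r3:16,r4:Mul2,r5:6
c7: - | r0:9,r1:5,r2:Add1,r3:16,r4:Mul2,r5:6
c8: - | r0:9,r1:5,r2:Add1,r3:16,r4:Mul2,r5:6
c9: CDB Mul2=25 | r0:9,r1:5,r2:Add1,r3:16,r4:25,r5:6
c10: - | r0:9,r1:5,r2:Add1,r3:16,r4:25,r5:6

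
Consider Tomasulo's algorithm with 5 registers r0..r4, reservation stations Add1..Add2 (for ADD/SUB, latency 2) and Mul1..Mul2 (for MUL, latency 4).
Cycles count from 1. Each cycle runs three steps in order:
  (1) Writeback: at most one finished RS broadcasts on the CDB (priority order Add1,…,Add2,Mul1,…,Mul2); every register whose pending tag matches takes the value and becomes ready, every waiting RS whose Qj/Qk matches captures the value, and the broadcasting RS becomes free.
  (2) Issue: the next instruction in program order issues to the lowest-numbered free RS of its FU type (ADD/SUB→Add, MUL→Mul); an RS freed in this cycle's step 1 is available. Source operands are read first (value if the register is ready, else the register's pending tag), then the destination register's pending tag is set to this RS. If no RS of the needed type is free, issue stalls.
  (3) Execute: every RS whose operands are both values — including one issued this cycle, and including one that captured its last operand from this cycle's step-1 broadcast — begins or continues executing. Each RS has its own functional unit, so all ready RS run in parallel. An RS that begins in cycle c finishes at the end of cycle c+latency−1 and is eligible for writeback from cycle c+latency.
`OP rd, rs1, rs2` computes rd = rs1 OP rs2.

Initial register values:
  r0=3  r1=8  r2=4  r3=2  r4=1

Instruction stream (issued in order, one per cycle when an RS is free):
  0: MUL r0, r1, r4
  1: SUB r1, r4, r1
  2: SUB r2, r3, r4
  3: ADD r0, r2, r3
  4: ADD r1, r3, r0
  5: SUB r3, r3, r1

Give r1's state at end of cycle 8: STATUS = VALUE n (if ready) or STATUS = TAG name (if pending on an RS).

cycle 1: issue MUL r0<-Mul1 // r0:Mul1,r1:8,r2:4,r3:2,r4:1
cycle 2: issue SUB r1<-Add1 // r0:Mul1,r1:Add1,r2:4,r3:2,r4:1
cycle 3: issue SUB r2<-Add2 // r0:Mul1,r1:Add1,r2:Add2,r3:2,r4:1
cycle 4: CDB Add1=-7; issue ADD r0<-Add1 // r0:Add1,r1:-7,r2:Add2,r3:2,r4:1
cycle 5: CDB Add2=1; issue ADD r1<-Add2 // r0:Add1,r1:Add2,r2:1,r3:2,r4:1
cycle 6: CDB Mul1=8; stall // r0:Add1,r1:Add2,r2:1,r3:2,r4:1
cycle 7: CDB Add1=3; issue SUB r3<-Add1 // r0:3,r1:Add2,r2:1,r3:Add1,r4:1
cycle 8: - // r0:3,r1:Add2,r2:1,r3:Add1,r4:1

STATUS = TAG Add2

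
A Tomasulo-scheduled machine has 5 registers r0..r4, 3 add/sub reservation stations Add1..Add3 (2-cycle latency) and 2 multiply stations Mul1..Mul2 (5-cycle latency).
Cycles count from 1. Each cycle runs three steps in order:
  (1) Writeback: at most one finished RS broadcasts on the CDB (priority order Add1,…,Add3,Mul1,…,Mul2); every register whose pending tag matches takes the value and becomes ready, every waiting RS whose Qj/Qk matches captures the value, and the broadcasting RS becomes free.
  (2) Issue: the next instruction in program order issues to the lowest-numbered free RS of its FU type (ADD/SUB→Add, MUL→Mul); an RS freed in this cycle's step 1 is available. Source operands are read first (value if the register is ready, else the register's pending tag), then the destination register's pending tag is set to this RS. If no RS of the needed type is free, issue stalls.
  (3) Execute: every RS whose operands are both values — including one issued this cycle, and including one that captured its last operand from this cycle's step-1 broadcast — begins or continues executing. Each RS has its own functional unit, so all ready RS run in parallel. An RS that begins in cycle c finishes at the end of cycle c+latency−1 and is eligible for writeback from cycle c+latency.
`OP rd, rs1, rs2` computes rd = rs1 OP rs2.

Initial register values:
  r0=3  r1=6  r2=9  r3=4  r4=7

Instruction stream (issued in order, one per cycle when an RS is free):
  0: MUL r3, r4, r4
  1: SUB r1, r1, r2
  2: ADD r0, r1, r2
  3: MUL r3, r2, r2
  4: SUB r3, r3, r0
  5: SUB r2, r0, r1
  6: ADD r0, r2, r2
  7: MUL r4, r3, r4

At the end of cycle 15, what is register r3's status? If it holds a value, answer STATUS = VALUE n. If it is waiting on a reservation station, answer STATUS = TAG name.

c1: issue MUL r3<-Mul1 | r0:3,r1:6,r2:9,r3:Mul1,r4:7
c2: issue SUB r1<-Add1 | r0:3,r1:Add1,r2:9,r3:Mul1,r4:7
c3: issue ADD r0<-Add2 | r0:Add2,r1:Add1,r2:9,r3:Mul1,r4:7
c4: CDB Add1=-3; issue MUL r3<-Mul2 | r0:Add2,r1:-3,r2:9,r3:Mul2,r4:7
c5: issue SUB r3<-Add1 | r0:Add2,r1:-3,r2:9,r3:Add1,r4:7
c6: CDB Add2=6; issue SUB r2<-Add2 | r0:6,r1:-3,r2:Add2,r3:Add1,r4:7
c7: CDB Mul1=49; issue ADD r0<-Add3 | r0:Add3,r1:-3,r2:Add2,r3:Add1,r4:7
c8: CDB Add2=9; issue MUL r4<-Mul1 | r0:Add3,r1:-3,r2:9,r3:Add1,r4:Mul1
c9: CDB Mul2=81 | r0:Add3,r1:-3,r2:9,r3:Add1,r4:Mul1
c10: CDB Add3=18 | r0:18,r1:-3,r2:9,r3:Add1,r4:Mul1
c11: CDB Add1=75 | r0:18,r1:-3,r2:9,r3:75,r4:Mul1
c12: - | r0:18,r1:-3,r2:9,r3:75,r4:Mul1
c13: - | r0:18,r1:-3,r2:9,r3:75,r4:Mul1
c14: - | r0:18,r1:-3,r2:9,r3:75,r4:Mul1
c15: - | r0:18,r1:-3,r2:9,r3:75,r4:Mul1

STATUS = VALUE 75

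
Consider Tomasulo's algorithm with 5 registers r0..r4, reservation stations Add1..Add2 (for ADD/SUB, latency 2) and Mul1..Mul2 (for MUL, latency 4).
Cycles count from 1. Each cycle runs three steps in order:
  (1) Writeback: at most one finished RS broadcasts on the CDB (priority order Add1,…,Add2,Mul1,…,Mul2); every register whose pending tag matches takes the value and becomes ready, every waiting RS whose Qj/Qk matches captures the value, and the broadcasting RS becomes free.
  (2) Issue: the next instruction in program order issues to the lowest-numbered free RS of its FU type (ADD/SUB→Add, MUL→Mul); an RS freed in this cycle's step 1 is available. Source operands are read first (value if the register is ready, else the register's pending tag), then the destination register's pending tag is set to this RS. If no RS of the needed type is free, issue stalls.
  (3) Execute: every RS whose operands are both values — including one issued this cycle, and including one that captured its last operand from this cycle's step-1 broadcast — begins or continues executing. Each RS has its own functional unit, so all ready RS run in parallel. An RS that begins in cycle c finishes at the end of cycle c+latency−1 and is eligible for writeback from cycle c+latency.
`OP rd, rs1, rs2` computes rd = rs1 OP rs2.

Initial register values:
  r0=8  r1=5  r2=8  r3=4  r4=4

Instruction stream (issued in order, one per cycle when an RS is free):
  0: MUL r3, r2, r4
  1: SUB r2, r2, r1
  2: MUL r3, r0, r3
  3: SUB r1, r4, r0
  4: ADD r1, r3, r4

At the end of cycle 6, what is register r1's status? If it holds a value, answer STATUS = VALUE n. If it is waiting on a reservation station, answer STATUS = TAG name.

STATUS = TAG Add2

c1: issue MUL r3<-Mul1 | r0:8,r1:5,r2:8,r3:Mul1,r4:4
c2: issue SUB r2<-Add1 | r0:8,r1:5,r2:Add1,r3:Mul1,r4:4
c3: issue MUL r3<-Mul2 | r0:8,r1:5,r2:Add1,r3:Mul2,r4:4
c4: CDB Add1=3; issue SUB r1<-Add1 | r0:8,r1:Add1,r2:3,r3:Mul2,r4:4
c5: CDB Mul1=32; issue ADD r1<-Add2 | r0:8,r1:Add2,r2:3,r3:Mul2,r4:4
c6: CDB Add1=-4 | r0:8,r1:Add2,r2:3,r3:Mul2,r4:4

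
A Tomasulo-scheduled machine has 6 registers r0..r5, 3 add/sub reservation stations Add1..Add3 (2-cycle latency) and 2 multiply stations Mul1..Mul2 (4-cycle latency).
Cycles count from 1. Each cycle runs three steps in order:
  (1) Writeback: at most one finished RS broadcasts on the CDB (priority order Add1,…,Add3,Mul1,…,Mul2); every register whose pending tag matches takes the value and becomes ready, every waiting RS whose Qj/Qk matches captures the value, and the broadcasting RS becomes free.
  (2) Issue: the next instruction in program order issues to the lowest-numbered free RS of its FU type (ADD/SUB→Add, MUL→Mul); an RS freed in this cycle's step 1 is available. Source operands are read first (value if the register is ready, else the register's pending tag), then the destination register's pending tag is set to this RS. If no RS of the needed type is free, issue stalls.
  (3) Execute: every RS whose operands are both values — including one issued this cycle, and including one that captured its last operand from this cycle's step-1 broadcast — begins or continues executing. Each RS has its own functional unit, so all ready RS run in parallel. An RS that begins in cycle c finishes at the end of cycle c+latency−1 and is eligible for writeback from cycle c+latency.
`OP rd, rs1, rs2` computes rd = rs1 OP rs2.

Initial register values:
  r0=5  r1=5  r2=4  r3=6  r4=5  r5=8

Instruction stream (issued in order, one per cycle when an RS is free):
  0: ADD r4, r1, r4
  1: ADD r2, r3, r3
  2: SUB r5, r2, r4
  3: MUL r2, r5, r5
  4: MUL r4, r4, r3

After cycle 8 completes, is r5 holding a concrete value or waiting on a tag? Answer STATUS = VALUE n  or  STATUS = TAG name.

cycle 1: issue ADD r4<-Add1 // r0:5,r1:5,r2:4,r3:6,r4:Add1,r5:8
cycle 2: issue ADD r2<-Add2 // r0:5,r1:5,r2:Add2,r3:6,r4:Add1,r5:8
cycle 3: CDB Add1=10; issue SUB r5<-Add1 // r0:5,r1:5,r2:Add2,r3:6,r4:10,r5:Add1
cycle 4: CDB Add2=12; issue MUL r2<-Mul1 // r0:5,r1:5,r2:Mul1,r3:6,r4:10,r5:Add1
cycle 5: issue MUL r4<-Mul2 // r0:5,r1:5,r2:Mul1,r3:6,r4:Mul2,r5:Add1
cycle 6: CDB Add1=2 // r0:5,r1:5,r2:Mul1,r3:6,r4:Mul2,r5:2
cycle 7: - // r0:5,r1:5,r2:Mul1,r3:6,r4:Mul2,r5:2
cycle 8: - // r0:5,r1:5,r2:Mul1,r3:6,r4:Mul2,r5:2

STATUS = VALUE 2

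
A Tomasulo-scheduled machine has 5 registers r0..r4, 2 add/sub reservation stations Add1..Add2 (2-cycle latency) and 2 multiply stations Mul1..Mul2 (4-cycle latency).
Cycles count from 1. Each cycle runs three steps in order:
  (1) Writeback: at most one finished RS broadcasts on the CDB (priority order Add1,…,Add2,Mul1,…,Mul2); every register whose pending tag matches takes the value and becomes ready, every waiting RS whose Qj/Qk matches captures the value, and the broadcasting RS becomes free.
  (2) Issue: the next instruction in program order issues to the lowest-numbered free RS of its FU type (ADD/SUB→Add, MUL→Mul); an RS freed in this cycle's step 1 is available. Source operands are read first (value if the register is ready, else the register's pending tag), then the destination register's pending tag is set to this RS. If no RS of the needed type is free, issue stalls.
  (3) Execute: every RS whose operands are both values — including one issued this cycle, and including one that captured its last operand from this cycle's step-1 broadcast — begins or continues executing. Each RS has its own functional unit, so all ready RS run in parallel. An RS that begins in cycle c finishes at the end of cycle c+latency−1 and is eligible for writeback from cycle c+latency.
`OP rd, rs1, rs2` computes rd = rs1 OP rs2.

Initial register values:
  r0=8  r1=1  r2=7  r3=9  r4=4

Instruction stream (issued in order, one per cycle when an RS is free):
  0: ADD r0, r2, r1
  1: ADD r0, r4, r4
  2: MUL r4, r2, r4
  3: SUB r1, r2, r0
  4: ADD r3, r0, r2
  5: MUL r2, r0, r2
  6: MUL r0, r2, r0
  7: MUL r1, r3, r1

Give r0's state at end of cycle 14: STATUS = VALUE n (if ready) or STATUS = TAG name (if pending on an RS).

cycle 1: issue ADD r0<-Add1 // r0:Add1,r1:1,r2:7,r3:9,r4:4
cycle 2: issue ADD r0<-Add2 // r0:Add2,r1:1,r2:7,r3:9,r4:4
cycle 3: CDB Add1=8; issue MUL r4<-Mul1 // r0:Add2,r1:1,r2:7,r3:9,r4:Mul1
cycle 4: CDB Add2=8; issue SUB r1<-Add1 // r0:8,r1:Add1,r2:7,r3:9,r4:Mul1
cycle 5: issue ADD r3<-Add2 // r0:8,r1:Add1,r2:7,r3:Add2,r4:Mul1
cycle 6: CDB Add1=-1; issue MUL r2<-Mul2 // r0:8,r1:-1,r2:Mul2,r3:Add2,r4:Mul1
cycle 7: CDB Add2=15; stall // r0:8,r1:-1,r2:Mul2,r3:15,r4:Mul1
cycle 8: CDB Mul1=28; issue MUL r0<-Mul1 // r0:Mul1,r1:-1,r2:Mul2,r3:15,r4:28
cycle 9: stall // r0:Mul1,r1:-1,r2:Mul2,r3:15,r4:28
cycle 10: CDB Mul2=56; issue MUL r1<-Mul2 // r0:Mul1,r1:Mul2,r2:56,r3:15,r4:28
cycle 11: - // r0:Mul1,r1:Mul2,r2:56,r3:15,r4:28
cycle 12: - // r0:Mul1,r1:Mul2,r2:56,r3:15,r4:28
cycle 13: - // r0:Mul1,r1:Mul2,r2:56,r3:15,r4:28
cycle 14: CDB Mul1=448 // r0:448,r1:Mul2,r2:56,r3:15,r4:28

STATUS = VALUE 448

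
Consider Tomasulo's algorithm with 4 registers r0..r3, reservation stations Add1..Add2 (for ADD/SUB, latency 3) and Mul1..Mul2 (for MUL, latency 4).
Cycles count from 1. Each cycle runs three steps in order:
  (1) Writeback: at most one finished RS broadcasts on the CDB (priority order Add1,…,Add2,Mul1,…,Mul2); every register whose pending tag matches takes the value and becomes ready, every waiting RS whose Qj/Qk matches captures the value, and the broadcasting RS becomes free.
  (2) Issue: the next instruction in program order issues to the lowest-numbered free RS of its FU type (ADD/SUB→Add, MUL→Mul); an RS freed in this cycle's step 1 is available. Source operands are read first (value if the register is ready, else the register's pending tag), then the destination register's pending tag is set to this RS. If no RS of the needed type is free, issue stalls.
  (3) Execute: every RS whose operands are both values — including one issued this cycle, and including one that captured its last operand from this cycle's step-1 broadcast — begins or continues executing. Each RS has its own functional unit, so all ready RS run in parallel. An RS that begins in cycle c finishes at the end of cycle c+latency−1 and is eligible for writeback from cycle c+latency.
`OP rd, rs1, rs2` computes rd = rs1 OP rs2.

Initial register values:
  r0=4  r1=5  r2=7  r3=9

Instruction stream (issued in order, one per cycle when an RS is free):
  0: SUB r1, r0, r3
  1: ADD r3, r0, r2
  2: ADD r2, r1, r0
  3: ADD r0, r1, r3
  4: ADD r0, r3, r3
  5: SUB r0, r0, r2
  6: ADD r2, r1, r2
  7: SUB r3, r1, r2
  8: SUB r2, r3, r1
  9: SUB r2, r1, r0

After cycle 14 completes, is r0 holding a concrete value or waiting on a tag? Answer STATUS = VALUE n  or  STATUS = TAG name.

STATUS = VALUE 23

c1: issue SUB r1<-Add1 | r0:4,r1:Add1,r2:7,r3:9
c2: issue ADD r3<-Add2 | r0:4,r1:Add1,r2:7,r3:Add2
c3: stall | r0:4,r1:Add1,r2:7,r3:Add2
c4: CDB Add1=-5; issue ADD r2<-Add1 | r0:4,r1:-5,r2:Add1,r3:Add2
c5: CDB Add2=11; issue ADD r0<-Add2 | r0:Add2,r1:-5,r2:Add1,r3:11
c6: stall | r0:Add2,r1:-5,r2:Add1,r3:11
c7: CDB Add1=-1; issue ADD r0<-Add1 | r0:Add1,r1:-5,r2:-1,r3:11
c8: CDB Add2=6; issue SUB r0<-Add2 | r0:Add2,r1:-5,r2:-1,r3:11
c9: stall | r0:Add2,r1:-5,r2:-1,r3:11
c10: CDB Add1=22; issue ADD r2<-Add1 | r0:Add2,r1:-5,r2:Add1,r3:11
c11: stall | r0:Add2,r1:-5,r2:Add1,r3:11
c12: stall | r0:Add2,r1:-5,r2:Add1,r3:11
c13: CDB Add1=-6; issue SUB r3<-Add1 | r0:Add2,r1:-5,r2:-6,r3:Add1
c14: CDB Add2=23; issue SUB r2<-Add2 | r0:23,r1:-5,r2:Add2,r3:Add1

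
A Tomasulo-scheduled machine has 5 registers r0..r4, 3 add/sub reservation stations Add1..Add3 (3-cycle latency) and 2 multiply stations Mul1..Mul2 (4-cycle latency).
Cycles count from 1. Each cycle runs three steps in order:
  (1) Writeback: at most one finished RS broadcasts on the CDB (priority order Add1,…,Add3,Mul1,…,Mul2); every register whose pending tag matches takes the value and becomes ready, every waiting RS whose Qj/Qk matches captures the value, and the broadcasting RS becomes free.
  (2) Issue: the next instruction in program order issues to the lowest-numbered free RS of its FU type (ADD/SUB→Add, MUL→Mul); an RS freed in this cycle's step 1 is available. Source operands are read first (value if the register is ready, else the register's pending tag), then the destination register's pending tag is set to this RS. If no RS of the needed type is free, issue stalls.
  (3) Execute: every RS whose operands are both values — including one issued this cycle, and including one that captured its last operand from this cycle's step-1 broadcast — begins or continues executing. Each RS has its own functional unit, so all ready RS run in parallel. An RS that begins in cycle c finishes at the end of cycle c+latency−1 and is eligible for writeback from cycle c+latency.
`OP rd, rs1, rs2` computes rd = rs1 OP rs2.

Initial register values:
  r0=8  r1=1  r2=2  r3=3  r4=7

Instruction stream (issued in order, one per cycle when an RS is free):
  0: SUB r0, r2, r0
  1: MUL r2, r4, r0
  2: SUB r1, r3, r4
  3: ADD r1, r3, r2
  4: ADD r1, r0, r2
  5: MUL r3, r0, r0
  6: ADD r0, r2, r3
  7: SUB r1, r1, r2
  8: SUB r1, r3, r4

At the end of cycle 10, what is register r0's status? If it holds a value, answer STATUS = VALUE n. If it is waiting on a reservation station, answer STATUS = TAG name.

cycle 1: issue SUB r0<-Add1 // r0:Add1,r1:1,r2:2,r3:3,r4:7
cycle 2: issue MUL r2<-Mul1 // r0:Add1,r1:1,r2:Mul1,r3:3,r4:7
cycle 3: issue SUB r1<-Add2 // r0:Add1,r1:Add2,r2:Mul1,r3:3,r4:7
cycle 4: CDB Add1=-6; issue ADD r1<-Add1 // r0:-6,r1:Add1,r2:Mul1,r3:3,r4:7
cycle 5: issue ADD r1<-Add3 // r0:-6,r1:Add3,r2:Mul1,r3:3,r4:7
cycle 6: CDB Add2=-4; issue MUL r3<-Mul2 // r0:-6,r1:Add3,r2:Mul1,r3:Mul2,r4:7
cycle 7: issue ADD r0<-Add2 // r0:Add2,r1:Add3,r2:Mul1,r3:Mul2,r4:7
cycle 8: CDB Mul1=-42; stall // r0:Add2,r1:Add3,r2:-42,r3:Mul2,r4:7
cycle 9: stall // r0:Add2,r1:Add3,r2:-42,r3:Mul2,r4:7
cycle 10: CDB Mul2=36; stall // r0:Add2,r1:Add3,r2:-42,r3:36,r4:7

STATUS = TAG Add2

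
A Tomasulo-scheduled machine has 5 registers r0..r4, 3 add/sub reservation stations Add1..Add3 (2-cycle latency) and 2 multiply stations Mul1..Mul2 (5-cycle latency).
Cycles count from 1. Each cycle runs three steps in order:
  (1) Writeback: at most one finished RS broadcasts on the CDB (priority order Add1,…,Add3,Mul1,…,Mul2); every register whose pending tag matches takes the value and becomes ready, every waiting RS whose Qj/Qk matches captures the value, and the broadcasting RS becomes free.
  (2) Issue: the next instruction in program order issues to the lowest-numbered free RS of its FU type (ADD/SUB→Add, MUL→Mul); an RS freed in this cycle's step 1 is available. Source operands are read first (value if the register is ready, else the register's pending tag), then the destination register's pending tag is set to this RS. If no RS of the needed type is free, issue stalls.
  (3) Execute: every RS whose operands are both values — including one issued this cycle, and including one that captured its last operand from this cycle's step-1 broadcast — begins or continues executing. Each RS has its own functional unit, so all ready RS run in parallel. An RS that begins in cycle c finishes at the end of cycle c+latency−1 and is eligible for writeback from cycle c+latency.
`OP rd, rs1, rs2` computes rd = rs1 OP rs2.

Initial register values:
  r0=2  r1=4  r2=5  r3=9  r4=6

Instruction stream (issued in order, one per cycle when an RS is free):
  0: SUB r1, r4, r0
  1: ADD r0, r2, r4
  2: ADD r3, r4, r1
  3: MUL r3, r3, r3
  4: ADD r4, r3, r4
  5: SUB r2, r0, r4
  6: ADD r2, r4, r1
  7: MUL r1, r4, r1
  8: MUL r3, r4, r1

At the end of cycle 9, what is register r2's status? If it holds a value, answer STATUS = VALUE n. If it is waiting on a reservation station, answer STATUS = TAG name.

  c1: issue SUB r1<-Add1  regs: r0:2,r1:Add1,r2:5,r3:9,r4:6
  c2: issue ADD r0<-Add2  regs: r0:Add2,r1:Add1,r2:5,r3:9,r4:6
  c3: CDB Add1=4; issue ADD r3<-Add1  regs: r0:Add2,r1:4,r2:5,r3:Add1,r4:6
  c4: CDB Add2=11; issue MUL r3<-Mul1  regs: r0:11,r1:4,r2:5,r3:Mul1,r4:6
  c5: CDB Add1=10; issue ADD r4<-Add1  regs: r0:11,r1:4,r2:5,r3:Mul1,r4:Add1
  c6: issue SUB r2<-Add2  regs: r0:11,r1:4,r2:Add2,r3:Mul1,r4:Add1
  c7: issue ADD r2<-Add3  regs: r0:11,r1:4,r2:Add3,r3:Mul1,r4:Add1
  c8: issue MUL r1<-Mul2  regs: r0:11,r1:Mul2,r2:Add3,r3:Mul1,r4:Add1
  c9: stall  regs: r0:11,r1:Mul2,r2:Add3,r3:Mul1,r4:Add1

STATUS = TAG Add3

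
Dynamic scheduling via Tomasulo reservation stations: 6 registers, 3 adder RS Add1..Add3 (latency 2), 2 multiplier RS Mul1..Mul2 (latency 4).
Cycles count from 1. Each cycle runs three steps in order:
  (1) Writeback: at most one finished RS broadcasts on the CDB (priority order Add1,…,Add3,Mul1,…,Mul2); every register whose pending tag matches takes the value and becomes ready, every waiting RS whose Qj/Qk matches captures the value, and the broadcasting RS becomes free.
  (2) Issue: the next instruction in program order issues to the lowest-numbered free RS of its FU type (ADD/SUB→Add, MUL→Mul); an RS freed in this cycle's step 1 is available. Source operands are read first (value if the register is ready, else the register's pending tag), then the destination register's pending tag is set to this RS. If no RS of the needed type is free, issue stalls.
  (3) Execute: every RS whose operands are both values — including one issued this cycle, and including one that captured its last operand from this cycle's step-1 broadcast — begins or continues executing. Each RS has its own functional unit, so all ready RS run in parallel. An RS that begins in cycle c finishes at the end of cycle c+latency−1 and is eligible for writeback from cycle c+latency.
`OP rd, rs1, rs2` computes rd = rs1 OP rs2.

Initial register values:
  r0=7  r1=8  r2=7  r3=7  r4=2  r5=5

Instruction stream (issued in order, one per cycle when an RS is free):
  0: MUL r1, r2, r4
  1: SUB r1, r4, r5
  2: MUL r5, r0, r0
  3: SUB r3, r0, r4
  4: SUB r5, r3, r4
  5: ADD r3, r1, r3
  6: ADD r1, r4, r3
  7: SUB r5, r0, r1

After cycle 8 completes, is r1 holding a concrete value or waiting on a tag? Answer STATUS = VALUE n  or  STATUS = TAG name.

STATUS = TAG Add3

  c1: issue MUL r1<-Mul1  regs: r0:7,r1:Mul1,r2:7,r3:7,r4:2,r5:5
  c2: issue SUB r1<-Add1  regs: r0:7,r1:Add1,r2:7,r3:7,r4:2,r5:5
  c3: issue MUL r5<-Mul2  regs: r0:7,r1:Add1,r2:7,r3:7,r4:2,r5:Mul2
  c4: CDB Add1=-3; issue SUB r3<-Add1  regs: r0:7,r1:-3,r2:7,r3:Add1,r4:2,r5:Mul2
  c5: CDB Mul1=14; issue SUB r5<-Add2  regs: r0:7,r1:-3,r2:7,r3:Add1,r4:2,r5:Add2
  c6: CDB Add1=5; issue ADD r3<-Add1  regs: r0:7,r1:-3,r2:7,r3:Add1,r4:2,r5:Add2
  c7: CDB Mul2=49; issue ADD r1<-Add3  regs: r0:7,r1:Add3,r2:7,r3:Add1,r4:2,r5:Add2
  c8: CDB Add1=2; issue SUB r5<-Add1  regs: r0:7,r1:Add3,r2:7,r3:2,r4:2,r5:Add1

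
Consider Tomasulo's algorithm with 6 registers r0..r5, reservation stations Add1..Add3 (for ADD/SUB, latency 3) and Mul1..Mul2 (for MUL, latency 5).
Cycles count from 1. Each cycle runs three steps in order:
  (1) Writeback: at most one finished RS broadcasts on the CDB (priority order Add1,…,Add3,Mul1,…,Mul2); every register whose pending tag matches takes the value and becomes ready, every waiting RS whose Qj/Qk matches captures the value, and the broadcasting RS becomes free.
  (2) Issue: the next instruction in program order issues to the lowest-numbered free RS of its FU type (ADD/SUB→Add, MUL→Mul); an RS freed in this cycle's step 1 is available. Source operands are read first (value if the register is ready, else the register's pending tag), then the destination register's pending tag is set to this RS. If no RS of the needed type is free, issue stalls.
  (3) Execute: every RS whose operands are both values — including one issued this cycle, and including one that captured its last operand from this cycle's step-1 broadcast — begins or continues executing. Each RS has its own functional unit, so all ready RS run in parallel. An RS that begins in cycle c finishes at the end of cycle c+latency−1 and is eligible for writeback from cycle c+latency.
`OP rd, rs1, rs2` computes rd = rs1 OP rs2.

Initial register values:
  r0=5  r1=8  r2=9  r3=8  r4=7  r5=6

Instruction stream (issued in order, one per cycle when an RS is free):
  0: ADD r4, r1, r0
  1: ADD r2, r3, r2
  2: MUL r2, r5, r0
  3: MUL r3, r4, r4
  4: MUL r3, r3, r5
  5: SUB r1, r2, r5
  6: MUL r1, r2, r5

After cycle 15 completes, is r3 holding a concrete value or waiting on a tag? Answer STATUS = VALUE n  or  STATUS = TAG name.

STATUS = VALUE 1014

  c1: issue ADD r4<-Add1  regs: r0:5,r1:8,r2:9,r3:8,r4:Add1,r5:6
  c2: issue ADD r2<-Add2  regs: r0:5,r1:8,r2:Add2,r3:8,r4:Add1,r5:6
  c3: issue MUL r2<-Mul1  regs: r0:5,r1:8,r2:Mul1,r3:8,r4:Add1,r5:6
  c4: CDB Add1=13; issue MUL r3<-Mul2  regs: r0:5,r1:8,r2:Mul1,r3:Mul2,r4:13,r5:6
  c5: CDB Add2=17; stall  regs: r0:5,r1:8,r2:Mul1,r3:Mul2,r4:13,r5:6
  c6: stall  regs: r0:5,r1:8,r2:Mul1,r3:Mul2,r4:13,r5:6
  c7: stall  regs: r0:5,r1:8,r2:Mul1,r3:Mul2,r4:13,r5:6
  c8: CDB Mul1=30; issue MUL r3<-Mul1  regs: r0:5,r1:8,r2:30,r3:Mul1,r4:13,r5:6
  c9: CDB Mul2=169; issue SUB r1<-Add1  regs: r0:5,r1:Add1,r2:30,r3:Mul1,r4:13,r5:6
  c10: issue MUL r1<-Mul2  regs: r0:5,r1:Mul2,r2:30,r3:Mul1,r4:13,r5:6
  c11: -  regs: r0:5,r1:Mul2,r2:30,r3:Mul1,r4:13,r5:6
  c12: CDB Add1=24  regs: r0:5,r1:Mul2,r2:30,r3:Mul1,r4:13,r5:6
  c13: -  regs: r0:5,r1:Mul2,r2:30,r3:Mul1,r4:13,r5:6
  c14: CDB Mul1=1014  regs: r0:5,r1:Mul2,r2:30,r3:1014,r4:13,r5:6
  c15: CDB Mul2=180  regs: r0:5,r1:180,r2:30,r3:1014,r4:13,r5:6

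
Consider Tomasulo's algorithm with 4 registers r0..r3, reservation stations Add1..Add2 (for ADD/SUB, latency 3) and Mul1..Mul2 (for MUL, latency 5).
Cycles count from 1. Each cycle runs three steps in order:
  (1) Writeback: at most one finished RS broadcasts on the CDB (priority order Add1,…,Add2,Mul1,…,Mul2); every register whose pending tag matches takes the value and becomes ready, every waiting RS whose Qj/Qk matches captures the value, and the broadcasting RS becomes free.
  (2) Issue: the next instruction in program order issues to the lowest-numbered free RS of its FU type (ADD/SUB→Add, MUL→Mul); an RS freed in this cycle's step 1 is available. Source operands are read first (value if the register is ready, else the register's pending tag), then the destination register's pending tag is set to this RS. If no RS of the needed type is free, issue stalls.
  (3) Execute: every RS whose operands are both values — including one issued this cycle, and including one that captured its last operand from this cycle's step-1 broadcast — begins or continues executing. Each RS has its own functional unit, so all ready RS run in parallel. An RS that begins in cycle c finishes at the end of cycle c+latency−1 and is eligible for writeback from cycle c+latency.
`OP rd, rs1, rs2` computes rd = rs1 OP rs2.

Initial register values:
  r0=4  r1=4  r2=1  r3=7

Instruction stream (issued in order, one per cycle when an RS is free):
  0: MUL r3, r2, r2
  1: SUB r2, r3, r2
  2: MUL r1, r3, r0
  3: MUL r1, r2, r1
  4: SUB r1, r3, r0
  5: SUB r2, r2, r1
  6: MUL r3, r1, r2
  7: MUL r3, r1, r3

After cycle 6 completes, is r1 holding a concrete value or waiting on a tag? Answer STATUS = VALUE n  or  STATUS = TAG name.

STATUS = TAG Mul1

c1: issue MUL r3<-Mul1 | r0:4,r1:4,r2:1,r3:Mul1
c2: issue SUB r2<-Add1 | r0:4,r1:4,r2:Add1,r3:Mul1
c3: issue MUL r1<-Mul2 | r0:4,r1:Mul2,r2:Add1,r3:Mul1
c4: stall | r0:4,r1:Mul2,r2:Add1,r3:Mul1
c5: stall | r0:4,r1:Mul2,r2:Add1,r3:Mul1
c6: CDB Mul1=1; issue MUL r1<-Mul1 | r0:4,r1:Mul1,r2:Add1,r3:1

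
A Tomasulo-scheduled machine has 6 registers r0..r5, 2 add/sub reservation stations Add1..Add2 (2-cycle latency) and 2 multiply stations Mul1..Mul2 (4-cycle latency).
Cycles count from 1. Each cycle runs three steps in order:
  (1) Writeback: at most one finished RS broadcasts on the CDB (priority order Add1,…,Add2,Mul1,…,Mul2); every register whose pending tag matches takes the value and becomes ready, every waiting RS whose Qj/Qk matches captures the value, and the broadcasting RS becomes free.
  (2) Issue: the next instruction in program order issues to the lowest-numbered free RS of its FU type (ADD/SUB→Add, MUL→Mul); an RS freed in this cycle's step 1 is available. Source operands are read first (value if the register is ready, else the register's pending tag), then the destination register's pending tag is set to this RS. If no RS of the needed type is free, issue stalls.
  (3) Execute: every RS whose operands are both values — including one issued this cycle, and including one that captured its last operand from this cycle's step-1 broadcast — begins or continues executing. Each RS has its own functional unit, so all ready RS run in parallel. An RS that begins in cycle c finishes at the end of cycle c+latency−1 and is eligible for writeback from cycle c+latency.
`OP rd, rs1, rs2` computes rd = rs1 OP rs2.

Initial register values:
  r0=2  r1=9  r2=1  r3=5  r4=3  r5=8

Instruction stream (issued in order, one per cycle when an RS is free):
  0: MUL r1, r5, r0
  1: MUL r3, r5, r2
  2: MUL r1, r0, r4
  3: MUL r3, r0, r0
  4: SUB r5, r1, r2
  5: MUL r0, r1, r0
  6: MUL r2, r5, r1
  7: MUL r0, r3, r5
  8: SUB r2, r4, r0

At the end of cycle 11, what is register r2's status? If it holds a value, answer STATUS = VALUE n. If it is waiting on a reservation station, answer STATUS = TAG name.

STATUS = TAG Mul2

cycle 1: issue MUL r1<-Mul1 // r0:2,r1:Mul1,r2:1,r3:5,r4:3,r5:8
cycle 2: issue MUL r3<-Mul2 // r0:2,r1:Mul1,r2:1,r3:Mul2,r4:3,r5:8
cycle 3: stall // r0:2,r1:Mul1,r2:1,r3:Mul2,r4:3,r5:8
cycle 4: stall // r0:2,r1:Mul1,r2:1,r3:Mul2,r4:3,r5:8
cycle 5: CDB Mul1=16; issue MUL r1<-Mul1 // r0:2,r1:Mul1,r2:1,r3:Mul2,r4:3,r5:8
cycle 6: CDB Mul2=8; issue MUL r3<-Mul2 // r0:2,r1:Mul1,r2:1,r3:Mul2,r4:3,r5:8
cycle 7: issue SUB r5<-Add1 // r0:2,r1:Mul1,r2:1,r3:Mul2,r4:3,r5:Add1
cycle 8: stall // r0:2,r1:Mul1,r2:1,r3:Mul2,r4:3,r5:Add1
cycle 9: CDB Mul1=6; issue MUL r0<-Mul1 // r0:Mul1,r1:6,r2:1,r3:Mul2,r4:3,r5:Add1
cycle 10: CDB Mul2=4; issue MUL r2<-Mul2 // r0:Mul1,r1:6,r2:Mul2,r3:4,r4:3,r5:Add1
cycle 11: CDB Add1=5; stall // r0:Mul1,r1:6,r2:Mul2,r3:4,r4:3,r5:5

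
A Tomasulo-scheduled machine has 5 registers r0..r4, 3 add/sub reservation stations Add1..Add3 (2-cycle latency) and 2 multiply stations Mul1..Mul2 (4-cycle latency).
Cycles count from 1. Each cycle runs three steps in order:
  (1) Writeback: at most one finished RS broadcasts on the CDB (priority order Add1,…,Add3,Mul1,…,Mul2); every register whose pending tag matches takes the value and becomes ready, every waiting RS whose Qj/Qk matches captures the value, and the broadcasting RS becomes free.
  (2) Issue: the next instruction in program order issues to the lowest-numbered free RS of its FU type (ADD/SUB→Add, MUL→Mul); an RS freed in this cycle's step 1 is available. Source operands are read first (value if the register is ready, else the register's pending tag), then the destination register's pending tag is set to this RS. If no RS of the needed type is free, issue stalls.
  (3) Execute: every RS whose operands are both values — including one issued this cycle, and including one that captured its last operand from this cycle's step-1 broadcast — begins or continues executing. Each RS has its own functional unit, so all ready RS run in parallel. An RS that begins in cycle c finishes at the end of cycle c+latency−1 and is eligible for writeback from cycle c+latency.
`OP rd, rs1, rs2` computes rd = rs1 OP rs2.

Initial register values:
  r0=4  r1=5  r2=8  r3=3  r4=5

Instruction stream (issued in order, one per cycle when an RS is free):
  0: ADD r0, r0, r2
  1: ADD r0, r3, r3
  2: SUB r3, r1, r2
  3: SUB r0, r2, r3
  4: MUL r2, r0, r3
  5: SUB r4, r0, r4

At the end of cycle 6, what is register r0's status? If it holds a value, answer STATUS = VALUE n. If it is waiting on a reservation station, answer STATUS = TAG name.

STATUS = TAG Add2

cycle 1: issue ADD r0<-Add1 // r0:Add1,r1:5,r2:8,r3:3,r4:5
cycle 2: issue ADD r0<-Add2 // r0:Add2,r1:5,r2:8,r3:3,r4:5
cycle 3: CDB Add1=12; issue SUB r3<-Add1 // r0:Add2,r1:5,r2:8,r3:Add1,r4:5
cycle 4: CDB Add2=6; issue SUB r0<-Add2 // r0:Add2,r1:5,r2:8,r3:Add1,r4:5
cycle 5: CDB Add1=-3; issue MUL r2<-Mul1 // r0:Add2,r1:5,r2:Mul1,r3:-3,r4:5
cycle 6: issue SUB r4<-Add1 // r0:Add2,r1:5,r2:Mul1,r3:-3,r4:Add1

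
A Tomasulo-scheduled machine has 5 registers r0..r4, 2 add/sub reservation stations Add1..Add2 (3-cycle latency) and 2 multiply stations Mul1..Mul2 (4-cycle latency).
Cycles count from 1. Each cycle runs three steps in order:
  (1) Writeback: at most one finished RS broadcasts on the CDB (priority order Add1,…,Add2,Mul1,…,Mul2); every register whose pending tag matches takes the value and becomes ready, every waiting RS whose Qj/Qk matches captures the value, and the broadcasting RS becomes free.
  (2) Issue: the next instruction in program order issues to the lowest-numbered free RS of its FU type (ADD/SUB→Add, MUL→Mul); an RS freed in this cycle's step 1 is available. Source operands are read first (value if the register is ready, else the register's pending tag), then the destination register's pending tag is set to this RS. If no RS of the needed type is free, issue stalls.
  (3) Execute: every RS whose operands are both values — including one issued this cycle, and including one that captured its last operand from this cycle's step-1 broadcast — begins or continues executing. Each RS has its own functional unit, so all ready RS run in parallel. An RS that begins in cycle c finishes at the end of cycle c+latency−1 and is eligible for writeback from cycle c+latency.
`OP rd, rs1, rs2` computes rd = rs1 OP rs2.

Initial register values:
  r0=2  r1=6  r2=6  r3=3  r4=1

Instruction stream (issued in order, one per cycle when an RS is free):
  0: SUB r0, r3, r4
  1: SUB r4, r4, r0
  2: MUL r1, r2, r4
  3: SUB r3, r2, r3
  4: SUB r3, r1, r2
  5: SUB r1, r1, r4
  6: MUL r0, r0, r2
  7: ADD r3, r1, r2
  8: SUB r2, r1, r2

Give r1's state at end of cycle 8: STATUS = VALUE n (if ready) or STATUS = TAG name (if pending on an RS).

cycle 1: issue SUB r0<-Add1 // r0:Add1,r1:6,r2:6,r3:3,r4:1
cycle 2: issue SUB r4<-Add2 // r0:Add1,r1:6,r2:6,r3:3,r4:Add2
cycle 3: issue MUL r1<-Mul1 // r0:Add1,r1:Mul1,r2:6,r3:3,r4:Add2
cycle 4: CDB Add1=2; issue SUB r3<-Add1 // r0:2,r1:Mul1,r2:6,r3:Add1,r4:Add2
cycle 5: stall // r0:2,r1:Mul1,r2:6,r3:Add1,r4:Add2
cycle 6: stall // r0:2,r1:Mul1,r2:6,r3:Add1,r4:Add2
cycle 7: CDB Add1=3; issue SUB r3<-Add1 // r0:2,r1:Mul1,r2:6,r3:Add1,r4:Add2
cycle 8: CDB Add2=-1; issue SUB r1<-Add2 // r0:2,r1:Add2,r2:6,r3:Add1,r4:-1

STATUS = TAG Add2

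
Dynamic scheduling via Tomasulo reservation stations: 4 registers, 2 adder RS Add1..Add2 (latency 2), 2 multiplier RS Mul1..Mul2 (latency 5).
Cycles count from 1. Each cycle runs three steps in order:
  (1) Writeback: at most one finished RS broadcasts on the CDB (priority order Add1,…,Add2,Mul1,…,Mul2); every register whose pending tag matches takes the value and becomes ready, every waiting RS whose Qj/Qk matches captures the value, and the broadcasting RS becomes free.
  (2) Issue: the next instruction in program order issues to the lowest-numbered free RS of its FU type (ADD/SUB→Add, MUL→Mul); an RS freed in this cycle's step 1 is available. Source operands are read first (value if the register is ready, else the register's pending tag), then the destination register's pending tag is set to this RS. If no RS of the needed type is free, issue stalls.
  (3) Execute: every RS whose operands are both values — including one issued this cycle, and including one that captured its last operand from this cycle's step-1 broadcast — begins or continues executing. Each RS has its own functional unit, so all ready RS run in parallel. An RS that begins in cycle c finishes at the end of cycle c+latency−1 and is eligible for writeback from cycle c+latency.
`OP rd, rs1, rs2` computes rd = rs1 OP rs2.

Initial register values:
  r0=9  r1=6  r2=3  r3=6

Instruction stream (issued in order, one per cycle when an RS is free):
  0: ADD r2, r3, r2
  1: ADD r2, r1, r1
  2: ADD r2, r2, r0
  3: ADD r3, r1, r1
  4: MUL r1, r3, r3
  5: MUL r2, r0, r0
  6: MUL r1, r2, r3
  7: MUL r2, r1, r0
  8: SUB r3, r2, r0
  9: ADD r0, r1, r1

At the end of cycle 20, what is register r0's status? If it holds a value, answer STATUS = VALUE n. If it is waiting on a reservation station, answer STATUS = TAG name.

  c1: issue ADD r2<-Add1  regs: r0:9,r1:6,r2:Add1,r3:6
  c2: issue ADD r2<-Add2  regs: r0:9,r1:6,r2:Add2,r3:6
  c3: CDB Add1=9; issue ADD r2<-Add1  regs: r0:9,r1:6,r2:Add1,r3:6
  c4: CDB Add2=12; issue ADD r3<-Add2  regs: r0:9,r1:6,r2:Add1,r3:Add2
  c5: issue MUL r1<-Mul1  regs: r0:9,r1:Mul1,r2:Add1,r3:Add2
  c6: CDB Add1=21; issue MUL r2<-Mul2  regs: r0:9,r1:Mul1,r2:Mul2,r3:Add2
  c7: CDB Add2=12; stall  regs: r0:9,r1:Mul1,r2:Mul2,r3:12
  c8: stall  regs: r0:9,r1:Mul1,r2:Mul2,r3:12
  c9: stall  regs: r0:9,r1:Mul1,r2:Mul2,r3:12
  c10: stall  regs: r0:9,r1:Mul1,r2:Mul2,r3:12
  c11: CDB Mul2=81; issue MUL r1<-Mul2  regs: r0:9,r1:Mul2,r2:81,r3:12
  c12: CDB Mul1=144; issue MUL r2<-Mul1  regs: r0:9,r1:Mul2,r2:Mul1,r3:12
  c13: issue SUB r3<-Add1  regs: r0:9,r1:Mul2,r2:Mul1,r3:Add1
  c14: issue ADD r0<-Add2  regs: r0:Add2,r1:Mul2,r2:Mul1,r3:Add1
  c15: -  regs: r0:Add2,r1:Mul2,r2:Mul1,r3:Add1
  c16: CDB Mul2=972  regs: r0:Add2,r1:972,r2:Mul1,r3:Add1
  c17: -  regs: r0:Add2,r1:972,r2:Mul1,r3:Add1
  c18: CDB Add2=1944  regs: r0:1944,r1:972,r2:Mul1,r3:Add1
  c19: -  regs: r0:1944,r1:972,r2:Mul1,r3:Add1
  c20: -  regs: r0:1944,r1:972,r2:Mul1,r3:Add1

STATUS = VALUE 1944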